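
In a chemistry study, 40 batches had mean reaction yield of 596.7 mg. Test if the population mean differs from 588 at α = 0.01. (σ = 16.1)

z = (x̄ - μ₀)/(σ/√n) = (596.7 - 588)/(16.1/√40) = 3.418. Critical value: ±2.576. Since |3.418| > 2.576, Reject H₀.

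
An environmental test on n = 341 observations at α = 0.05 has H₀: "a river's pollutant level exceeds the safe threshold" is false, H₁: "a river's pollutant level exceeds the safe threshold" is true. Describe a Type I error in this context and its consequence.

Type I error: rejecting H₀ when it is true — concluding that a river's pollutant level exceeds the safe threshold when in fact it is not. Consequence: shutting down a compliant factory unnecessarily.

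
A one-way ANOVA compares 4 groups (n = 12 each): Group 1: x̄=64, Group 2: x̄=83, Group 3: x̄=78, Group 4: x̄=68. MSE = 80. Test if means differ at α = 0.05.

Grand mean = 73.25. SS_between = 2769.0, MS_between = 923.0. F = 11.537, F_crit ≈ 2.816. Reject H₀.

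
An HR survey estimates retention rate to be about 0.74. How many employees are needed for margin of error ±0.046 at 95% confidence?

n = z²p(1-p)/E² = 1.96²×0.74×0.26/0.046² = 349.3 → n = 350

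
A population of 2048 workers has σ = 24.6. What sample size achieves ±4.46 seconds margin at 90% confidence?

Without FPC: n₀ = (1.645×24.6/4.46)² = 82.325. With FPC: n = n₀N/(n₀+N-1) = 79.2 → n = 80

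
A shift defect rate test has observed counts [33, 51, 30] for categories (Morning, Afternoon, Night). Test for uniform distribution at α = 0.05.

Expected = 38 each. χ² = Σ(O-E)²/E = 6.789. df = 2, critical value = 5.991. Reject H₀.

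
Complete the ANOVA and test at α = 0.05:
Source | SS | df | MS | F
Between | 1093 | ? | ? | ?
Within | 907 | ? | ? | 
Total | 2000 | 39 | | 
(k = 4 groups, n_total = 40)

df_between = 3, df_within = 36. MS_between = 364.33, MS_within = 25.19. F = 14.461, F_crit ≈ 2.866. Reject H₀.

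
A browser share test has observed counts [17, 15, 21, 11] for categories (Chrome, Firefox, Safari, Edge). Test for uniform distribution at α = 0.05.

Expected = 16 each. χ² = Σ(O-E)²/E = 3.25. df = 3, critical value = 7.815. Fail to reject H₀.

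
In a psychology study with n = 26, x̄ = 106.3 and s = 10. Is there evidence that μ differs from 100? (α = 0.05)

t = (x̄ - μ₀)/(s/√n) = (106.3 - 100)/(10/√26) = 3.212. df = 25, critical t = ±2.06. Reject H₀.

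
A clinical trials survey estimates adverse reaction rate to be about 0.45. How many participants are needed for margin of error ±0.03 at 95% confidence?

n = z²p(1-p)/E² = 1.96²×0.45×0.55/0.03² = 1056.4 → n = 1057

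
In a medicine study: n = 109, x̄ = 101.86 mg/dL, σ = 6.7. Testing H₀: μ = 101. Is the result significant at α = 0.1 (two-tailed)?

z = (101.86 - 101)/(6.7/√109) = 1.34. Since |z| ≤ 1.645, not significant at α = 0.1.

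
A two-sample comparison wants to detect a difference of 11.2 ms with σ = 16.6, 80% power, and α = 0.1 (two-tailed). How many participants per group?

n per group = 2(z_α/2 + z_β)²σ²/d² = 2×(1.645 + 0.84)²×16.6²/11.2² = 27.1 → n = 28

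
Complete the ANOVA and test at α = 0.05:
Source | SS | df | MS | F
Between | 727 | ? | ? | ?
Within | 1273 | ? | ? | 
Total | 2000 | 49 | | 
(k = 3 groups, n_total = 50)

df_between = 2, df_within = 47. MS_between = 363.5, MS_within = 27.09. F = 13.421, F_crit ≈ 3.195. Reject H₀.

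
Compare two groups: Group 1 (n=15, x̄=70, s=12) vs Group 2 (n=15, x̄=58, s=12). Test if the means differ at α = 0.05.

Pooled sp = 12.0. t = 2.739, df = 28. Critical t = ±2.048. Reject H₀.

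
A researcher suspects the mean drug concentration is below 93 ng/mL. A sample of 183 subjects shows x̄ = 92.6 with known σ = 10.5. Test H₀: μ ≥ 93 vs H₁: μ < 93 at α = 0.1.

z = -0.515. Critical value: -1.28. Fail to reject H₀.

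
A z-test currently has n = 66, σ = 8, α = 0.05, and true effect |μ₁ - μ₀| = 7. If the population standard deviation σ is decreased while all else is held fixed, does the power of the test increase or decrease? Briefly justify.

Power increases: a smaller σ shrinks the standard error σ/√n, moving the sampling distribution under H₁ further from the critical value.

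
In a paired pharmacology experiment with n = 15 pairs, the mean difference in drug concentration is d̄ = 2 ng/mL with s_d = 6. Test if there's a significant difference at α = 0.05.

t = d̄/(s_d/√n) = 2/(6/√15) = 1.291. df = 14, critical t = ±2.145. Fail to reject H₀.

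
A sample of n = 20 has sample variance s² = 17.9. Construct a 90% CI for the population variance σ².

df = 19. χ²_{0.05} = 30.144, χ²_{0.95} = 10.117. CI for σ² = ((n-1)s²/χ²_{α/2}, (n-1)s²/χ²_{1-α/2}) = (19·17.9/30.144, 19·17.9/10.117) = (11.28, 33.62)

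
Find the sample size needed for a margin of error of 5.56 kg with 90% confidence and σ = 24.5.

n = (z*σ/E)² = (1.645×24.5/5.56)² = 52.5 → n = 53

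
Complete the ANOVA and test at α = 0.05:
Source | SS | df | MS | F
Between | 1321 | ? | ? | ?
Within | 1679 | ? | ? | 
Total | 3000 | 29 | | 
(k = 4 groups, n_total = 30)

df_between = 3, df_within = 26. MS_between = 440.33, MS_within = 64.58. F = 6.819, F_crit ≈ 2.975. Reject H₀.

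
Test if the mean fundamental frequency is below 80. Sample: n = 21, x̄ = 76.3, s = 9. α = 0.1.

t = (76.3 - 80)/(9/√21) = -1.884, df = 20. Critical t = -1.325. Reject H₀.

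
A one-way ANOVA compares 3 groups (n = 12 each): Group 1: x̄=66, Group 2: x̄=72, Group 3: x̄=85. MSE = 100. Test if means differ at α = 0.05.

Grand mean = 74.33. SS_between = 2264.0, MS_between = 1132.0. F = 11.32, F_crit ≈ 3.285. Reject H₀.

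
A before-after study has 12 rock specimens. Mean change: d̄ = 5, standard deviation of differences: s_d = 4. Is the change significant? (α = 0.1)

t = d̄/(s_d/√n) = 5/(4/√12) = 4.33. df = 11, critical t = ±1.796. Reject H₀.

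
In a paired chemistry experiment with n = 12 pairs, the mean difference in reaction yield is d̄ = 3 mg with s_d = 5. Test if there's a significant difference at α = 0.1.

t = d̄/(s_d/√n) = 3/(5/√12) = 2.078. df = 11, critical t = ±1.796. Reject H₀.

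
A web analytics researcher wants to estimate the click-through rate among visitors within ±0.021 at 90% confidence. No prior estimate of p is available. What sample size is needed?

Conservative approach: use p = 0.5 (maximizes p(1-p) = 0.25). n = z²(0.25)/E² = 1.645²×0.25/0.021² = 1534.03 → n = 1535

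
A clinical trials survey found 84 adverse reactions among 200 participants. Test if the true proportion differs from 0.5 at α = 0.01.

p̂ = 0.42, p₀ = 0.5. z = (p̂ - p₀)/√(p₀(1-p₀)/n) = -2.263. Critical: ±2.576. Fail to reject H₀.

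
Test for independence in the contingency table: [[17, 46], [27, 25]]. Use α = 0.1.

χ² = 7.5. df = 1, critical = 2.706. Reject H₀. Variables are dependent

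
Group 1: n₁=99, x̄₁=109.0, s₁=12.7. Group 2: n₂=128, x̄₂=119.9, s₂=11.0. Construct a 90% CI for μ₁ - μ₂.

Difference = -10.9. SE = √(12.7²/99 + 11.0²/128) = 1.605. CI = (-13.54, -8.26)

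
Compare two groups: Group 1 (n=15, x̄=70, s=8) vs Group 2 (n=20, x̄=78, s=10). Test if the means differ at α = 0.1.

Pooled sp = 9.2. t = -2.545, df = 33. Critical t = ±1.692. Reject H₀.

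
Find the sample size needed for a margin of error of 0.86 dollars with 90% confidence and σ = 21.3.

n = (z*σ/E)² = (1.645×21.3/0.86)² = 1659.9 → n = 1660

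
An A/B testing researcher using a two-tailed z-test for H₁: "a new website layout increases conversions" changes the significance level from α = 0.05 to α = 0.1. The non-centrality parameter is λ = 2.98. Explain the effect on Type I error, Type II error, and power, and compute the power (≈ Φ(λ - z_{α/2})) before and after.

Increasing α from 0.05 to 0.1:
• Type I error rate increases (α is the Type I rate by definition).
• Critical value moves from z_{α/2} = 1.96 to 1.645, so power = Φ(λ - z_{α/2}) goes from Φ(2.98 - 1.96) = 0.846 to Φ(2.98 - 1.645) = 0.909.
• Type II error rate β = 1 - power therefore decreases (0.154 → 0.091).
Appropriate when false negatives are costly — here, discarding a layout that would have improved conversions — lost revenue.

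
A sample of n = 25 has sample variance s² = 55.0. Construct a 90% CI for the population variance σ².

df = 24. χ²_{0.05} = 36.415, χ²_{0.95} = 13.848. CI for σ² = ((n-1)s²/χ²_{α/2}, (n-1)s²/χ²_{1-α/2}) = (24·55.0/36.415, 24·55.0/13.848) = (36.25, 95.32)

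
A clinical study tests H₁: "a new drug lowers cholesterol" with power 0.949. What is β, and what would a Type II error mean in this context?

β = 1 - power = 1 - 0.949 = 0.051. A Type II error is failing to reject H₀ when H₀ is false (false negative) — here, failing to conclude that a new drug lowers cholesterol when in fact it is true. Consequence: shelving an effective drug — patients miss out on a treatment that would have helped.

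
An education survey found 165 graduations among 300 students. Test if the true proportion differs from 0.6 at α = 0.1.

p̂ = 0.55, p₀ = 0.6. z = (p̂ - p₀)/√(p₀(1-p₀)/n) = -1.768. Critical: ±1.645. Reject H₀.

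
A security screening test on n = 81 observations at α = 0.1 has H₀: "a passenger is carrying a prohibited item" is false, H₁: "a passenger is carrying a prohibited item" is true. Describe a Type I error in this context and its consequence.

Type I error: rejecting H₀ when it is true — concluding that a passenger is carrying a prohibited item when in fact it is not. Consequence: detaining an innocent passenger — delay and inconvenience.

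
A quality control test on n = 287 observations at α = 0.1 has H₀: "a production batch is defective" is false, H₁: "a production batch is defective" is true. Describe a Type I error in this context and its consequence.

Type I error: rejecting H₀ when it is true — concluding that a production batch is defective when in fact it is not. Consequence: scrapping a good batch — wasted material and cost for no reason.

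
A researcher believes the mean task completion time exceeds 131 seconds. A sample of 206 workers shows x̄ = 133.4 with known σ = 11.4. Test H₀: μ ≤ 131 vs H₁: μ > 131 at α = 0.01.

z = 3.022. Critical value: 2.33. Reject H₀.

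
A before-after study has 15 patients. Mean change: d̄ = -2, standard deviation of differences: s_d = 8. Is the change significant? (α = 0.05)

t = d̄/(s_d/√n) = -2/(8/√15) = -0.968. df = 14, critical t = ±2.145. Fail to reject H₀.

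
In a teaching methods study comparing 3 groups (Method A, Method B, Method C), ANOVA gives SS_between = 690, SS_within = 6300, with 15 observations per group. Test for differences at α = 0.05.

df_between = 2, df_within = 42. F = MS_between/MS_within = 345.0/150.0 = 2.3. F_crit ≈ 3.22. Fail to reject H₀.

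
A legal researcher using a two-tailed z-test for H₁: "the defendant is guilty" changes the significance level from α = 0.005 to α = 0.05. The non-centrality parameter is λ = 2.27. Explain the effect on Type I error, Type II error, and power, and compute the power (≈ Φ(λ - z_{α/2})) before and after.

Increasing α from 0.005 to 0.05:
• Type I error rate increases (α is the Type I rate by definition).
• Critical value moves from z_{α/2} = 2.807 to 1.96, so power = Φ(λ - z_{α/2}) goes from Φ(2.27 - 2.807) = 0.296 to Φ(2.27 - 1.96) = 0.622.
• Type II error rate β = 1 - power therefore decreases (0.704 → 0.378).
Appropriate when false negatives are costly — here, acquitting a guilty person.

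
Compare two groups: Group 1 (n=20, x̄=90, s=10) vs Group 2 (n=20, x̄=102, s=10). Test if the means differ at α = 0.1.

Pooled sp = 10.0. t = -3.795, df = 38. Critical t = ±1.686. Reject H₀.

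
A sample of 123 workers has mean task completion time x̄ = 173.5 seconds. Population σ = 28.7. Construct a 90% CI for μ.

CI = x̄ ± z*(σ/√n) = 173.5 ± 1.645(28.7/√123) = 173.5 ± 4.26 = (169.24, 177.76)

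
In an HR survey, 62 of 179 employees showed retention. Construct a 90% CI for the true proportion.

p̂ = 0.346. CI = p̂ ± z*√(p̂(1-p̂)/n) = (0.288, 0.405)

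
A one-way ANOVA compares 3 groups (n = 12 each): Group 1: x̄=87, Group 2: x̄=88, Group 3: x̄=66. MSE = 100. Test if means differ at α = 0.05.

Grand mean = 80.33. SS_between = 3704.0, MS_between = 1852.0. F = 18.52, F_crit ≈ 3.285. Reject H₀.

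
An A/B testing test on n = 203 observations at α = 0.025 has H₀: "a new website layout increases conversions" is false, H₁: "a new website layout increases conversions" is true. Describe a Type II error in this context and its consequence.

Type II error: failing to reject H₀ when it is false — concluding that a new website layout increases conversions is not supported when in fact it is. Consequence: discarding a layout that would have improved conversions — lost revenue.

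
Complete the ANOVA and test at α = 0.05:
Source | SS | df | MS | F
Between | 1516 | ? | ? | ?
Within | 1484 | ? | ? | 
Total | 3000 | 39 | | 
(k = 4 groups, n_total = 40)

df_between = 3, df_within = 36. MS_between = 505.33, MS_within = 41.22. F = 12.259, F_crit ≈ 2.866. Reject H₀.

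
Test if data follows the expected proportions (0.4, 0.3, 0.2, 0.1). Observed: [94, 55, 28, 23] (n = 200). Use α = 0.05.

Expected: [80.0, 60.0, 40.0, 20.0]. χ² = 6.917. df = 3, critical = 7.815. Fail to reject H₀.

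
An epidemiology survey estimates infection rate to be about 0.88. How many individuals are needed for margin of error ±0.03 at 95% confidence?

n = z²p(1-p)/E² = 1.96²×0.88×0.12/0.03² = 450.7 → n = 451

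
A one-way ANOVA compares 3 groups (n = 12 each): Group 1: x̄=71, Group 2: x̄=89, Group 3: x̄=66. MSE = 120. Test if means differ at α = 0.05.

Grand mean = 75.33. SS_between = 3512.0, MS_between = 1756.0. F = 14.633, F_crit ≈ 3.285. Reject H₀.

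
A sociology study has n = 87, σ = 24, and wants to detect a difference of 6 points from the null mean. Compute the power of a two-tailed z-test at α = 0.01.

SE = σ/√n = 24/√87 = 2.573. Non-centrality λ = d/SE = 6/2.573 = 2.332. Power ≈ Φ(λ - z_{α/2}) = Φ(2.332 - 2.576) = Φ(-0.244) = 0.404.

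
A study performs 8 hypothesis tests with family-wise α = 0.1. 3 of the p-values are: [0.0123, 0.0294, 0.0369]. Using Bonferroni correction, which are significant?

Bonferroni α = 0.1/8 = 0.0125. Significant p-values: [0.0123]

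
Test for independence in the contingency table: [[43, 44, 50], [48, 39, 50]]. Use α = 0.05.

χ² = 0.576. df = 2, critical = 5.991. Fail to reject H₀. No evidence of dependence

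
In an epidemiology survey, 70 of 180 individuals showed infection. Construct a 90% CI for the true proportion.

p̂ = 0.389. CI = p̂ ± z*√(p̂(1-p̂)/n) = (0.329, 0.449)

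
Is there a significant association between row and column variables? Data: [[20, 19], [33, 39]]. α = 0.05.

χ² = 0.301. df = 1, critical = 3.841. Fail to reject H₀. No evidence of dependence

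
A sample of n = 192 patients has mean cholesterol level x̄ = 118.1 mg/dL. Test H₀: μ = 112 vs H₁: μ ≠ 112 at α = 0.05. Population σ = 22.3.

z = (x̄ - μ₀)/(σ/√n) = (118.1 - 112)/(22.3/√192) = 3.79. Critical value: ±1.96. Since |3.79| > 1.96, Reject H₀.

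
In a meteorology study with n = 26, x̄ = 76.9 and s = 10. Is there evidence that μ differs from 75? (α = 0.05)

t = (x̄ - μ₀)/(s/√n) = (76.9 - 75)/(10/√26) = 0.969. df = 25, critical t = ±2.06. Fail to reject H₀.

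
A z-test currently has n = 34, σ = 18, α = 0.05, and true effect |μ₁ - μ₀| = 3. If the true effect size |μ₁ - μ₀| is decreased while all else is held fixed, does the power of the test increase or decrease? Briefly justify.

Power decreases: a smaller true effect decreases the non-centrality λ = |μ₁ - μ₀|/(σ/√n).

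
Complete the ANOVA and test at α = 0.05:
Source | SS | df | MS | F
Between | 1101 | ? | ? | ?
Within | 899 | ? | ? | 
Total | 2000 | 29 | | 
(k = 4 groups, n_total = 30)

df_between = 3, df_within = 26. MS_between = 367.0, MS_within = 34.58. F = 10.614, F_crit ≈ 2.975. Reject H₀.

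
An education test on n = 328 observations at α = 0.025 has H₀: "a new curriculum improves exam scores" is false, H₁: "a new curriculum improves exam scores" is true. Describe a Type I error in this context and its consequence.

Type I error: rejecting H₀ when it is true — concluding that a new curriculum improves exam scores when in fact it is not. Consequence: adopting a curriculum that gives no real benefit — disruption for nothing.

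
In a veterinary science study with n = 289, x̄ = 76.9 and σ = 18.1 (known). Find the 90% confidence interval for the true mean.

CI = x̄ ± z*(σ/√n) = 76.9 ± 1.645(18.1/√289) = 76.9 ± 1.75 = (75.15, 78.65)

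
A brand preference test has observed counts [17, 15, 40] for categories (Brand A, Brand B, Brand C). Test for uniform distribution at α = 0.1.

Expected = 24 each. χ² = Σ(O-E)²/E = 16.083. df = 2, critical value = 4.605. Reject H₀.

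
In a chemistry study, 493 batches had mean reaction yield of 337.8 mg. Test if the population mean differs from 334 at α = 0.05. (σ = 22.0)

z = (x̄ - μ₀)/(σ/√n) = (337.8 - 334)/(22.0/√493) = 3.835. Critical value: ±1.96. Since |3.835| > 1.96, Reject H₀.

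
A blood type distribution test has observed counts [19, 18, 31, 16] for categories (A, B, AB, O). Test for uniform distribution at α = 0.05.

Expected = 21 each. χ² = Σ(O-E)²/E = 6.571. df = 3, critical value = 7.815. Fail to reject H₀.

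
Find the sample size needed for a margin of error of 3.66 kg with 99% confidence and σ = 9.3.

n = (z*σ/E)² = (2.576×9.3/3.66)² = 42.8 → n = 43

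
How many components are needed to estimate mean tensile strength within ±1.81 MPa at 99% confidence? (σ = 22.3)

n = (z*σ/E)² = (2.576×22.3/1.81)² = 1007.3 → n = 1008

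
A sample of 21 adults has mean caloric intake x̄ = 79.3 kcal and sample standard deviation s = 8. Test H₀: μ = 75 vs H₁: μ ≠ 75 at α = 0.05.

t = (x̄ - μ₀)/(s/√n) = (79.3 - 75)/(8/√21) = 2.463. df = 20, critical t = ±2.086. Reject H₀.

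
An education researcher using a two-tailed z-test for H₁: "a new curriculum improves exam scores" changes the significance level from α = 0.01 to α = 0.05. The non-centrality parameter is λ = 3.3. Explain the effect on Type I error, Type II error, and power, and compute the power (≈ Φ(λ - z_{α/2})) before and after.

Increasing α from 0.01 to 0.05:
• Type I error rate increases (α is the Type I rate by definition).
• Critical value moves from z_{α/2} = 2.576 to 1.96, so power = Φ(λ - z_{α/2}) goes from Φ(3.3 - 2.576) = 0.765 to Φ(3.3 - 1.96) = 0.91.
• Type II error rate β = 1 - power therefore decreases (0.235 → 0.09).
Appropriate when false negatives are costly — here, keeping the old curriculum when the new one would have helped students.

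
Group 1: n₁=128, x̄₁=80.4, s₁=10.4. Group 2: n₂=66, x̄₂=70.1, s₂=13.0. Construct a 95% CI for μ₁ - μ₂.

Difference = 10.3. SE = √(10.4²/128 + 13.0²/66) = 1.845. CI = (6.68, 13.92)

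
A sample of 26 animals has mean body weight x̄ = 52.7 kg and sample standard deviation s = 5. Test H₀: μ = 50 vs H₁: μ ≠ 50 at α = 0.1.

t = (x̄ - μ₀)/(s/√n) = (52.7 - 50)/(5/√26) = 2.753. df = 25, critical t = ±1.708. Reject H₀.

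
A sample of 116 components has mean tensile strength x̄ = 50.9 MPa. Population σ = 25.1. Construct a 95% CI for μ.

CI = x̄ ± z*(σ/√n) = 50.9 ± 1.96(25.1/√116) = 50.9 ± 4.57 = (46.33, 55.47)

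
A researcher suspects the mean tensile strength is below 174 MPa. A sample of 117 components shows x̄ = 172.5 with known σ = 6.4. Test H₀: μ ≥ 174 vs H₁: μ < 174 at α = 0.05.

z = -2.535. Critical value: -1.645. Reject H₀.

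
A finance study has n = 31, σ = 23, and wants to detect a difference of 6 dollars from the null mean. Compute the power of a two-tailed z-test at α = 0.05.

SE = σ/√n = 23/√31 = 4.131. Non-centrality λ = d/SE = 6/4.131 = 1.452. Power ≈ Φ(λ - z_{α/2}) = Φ(1.452 - 1.96) = Φ(-0.508) = 0.306.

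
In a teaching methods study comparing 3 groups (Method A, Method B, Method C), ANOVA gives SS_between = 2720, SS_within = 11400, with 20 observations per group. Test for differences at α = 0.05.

df_between = 2, df_within = 57. F = MS_between/MS_within = 1360.0/200.0 = 6.8. F_crit ≈ 3.159. Reject H₀. At least one mean differs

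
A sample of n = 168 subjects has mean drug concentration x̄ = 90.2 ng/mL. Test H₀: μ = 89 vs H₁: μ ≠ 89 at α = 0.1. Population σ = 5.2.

z = (x̄ - μ₀)/(σ/√n) = (90.2 - 89)/(5.2/√168) = 2.991. Critical value: ±1.645. Since |2.991| > 1.645, Reject H₀.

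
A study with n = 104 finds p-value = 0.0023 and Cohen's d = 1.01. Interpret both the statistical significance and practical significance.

Statistically significant (p = 0.0023 < 0.05). Cohen's d = 1.01 indicates a large effect size. Both statistical and practical significance should be considered.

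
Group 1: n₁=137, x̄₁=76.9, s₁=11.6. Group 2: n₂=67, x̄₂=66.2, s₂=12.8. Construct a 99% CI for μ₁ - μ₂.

Difference = 10.7. SE = √(11.6²/137 + 12.8²/67) = 1.851. CI = (5.93, 15.47)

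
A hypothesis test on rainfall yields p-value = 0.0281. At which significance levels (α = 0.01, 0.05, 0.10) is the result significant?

p = 0.0281. Significant at: α = 0.05, 0.1.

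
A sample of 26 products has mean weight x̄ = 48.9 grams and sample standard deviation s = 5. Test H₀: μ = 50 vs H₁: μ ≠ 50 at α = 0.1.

t = (x̄ - μ₀)/(s/√n) = (48.9 - 50)/(5/√26) = -1.122. df = 25, critical t = ±1.708. Fail to reject H₀.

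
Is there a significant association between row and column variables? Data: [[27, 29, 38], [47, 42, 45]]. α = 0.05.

χ² = 1.402. df = 2, critical = 5.991. Fail to reject H₀. No evidence of dependence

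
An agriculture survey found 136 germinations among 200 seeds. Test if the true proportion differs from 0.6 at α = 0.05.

p̂ = 0.68, p₀ = 0.6. z = (p̂ - p₀)/√(p₀(1-p₀)/n) = 2.309. Critical: ±1.96. Reject H₀.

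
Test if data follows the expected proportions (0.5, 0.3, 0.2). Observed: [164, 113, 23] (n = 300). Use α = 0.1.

Expected: [150.0, 90.0, 60.0]. χ² = 30.001. df = 2, critical = 4.605. Reject H₀.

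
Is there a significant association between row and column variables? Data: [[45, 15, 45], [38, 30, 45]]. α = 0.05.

χ² = 5.304. df = 2, critical = 5.991. Fail to reject H₀. No evidence of dependence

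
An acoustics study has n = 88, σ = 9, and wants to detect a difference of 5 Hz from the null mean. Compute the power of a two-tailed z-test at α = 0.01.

SE = σ/√n = 9/√88 = 0.959. Non-centrality λ = d/SE = 5/0.959 = 5.212. Power ≈ Φ(λ - z_{α/2}) = Φ(5.212 - 2.576) = Φ(2.636) = 0.996.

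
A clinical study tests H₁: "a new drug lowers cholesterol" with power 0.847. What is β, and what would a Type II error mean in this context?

β = 1 - power = 1 - 0.847 = 0.153. A Type II error is failing to reject H₀ when H₀ is false (false negative) — here, failing to conclude that a new drug lowers cholesterol when in fact it is true. Consequence: shelving an effective drug — patients miss out on a treatment that would have helped.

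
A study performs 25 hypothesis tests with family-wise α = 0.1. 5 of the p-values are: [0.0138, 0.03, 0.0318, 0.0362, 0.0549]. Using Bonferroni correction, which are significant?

Bonferroni α = 0.1/25 = 0.004. None of the given p-values are significant.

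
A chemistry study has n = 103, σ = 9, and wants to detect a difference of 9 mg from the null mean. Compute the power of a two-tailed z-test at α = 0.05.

SE = σ/√n = 9/√103 = 0.887. Non-centrality λ = d/SE = 9/0.887 = 10.149. Power ≈ Φ(λ - z_{α/2}) = Φ(10.149 - 1.96) = Φ(8.189) = 1.0.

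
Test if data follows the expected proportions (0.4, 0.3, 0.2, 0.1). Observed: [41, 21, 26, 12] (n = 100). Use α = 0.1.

Expected: [40.0, 30.0, 20.0, 10.0]. χ² = 4.925. df = 3, critical = 6.251. Fail to reject H₀.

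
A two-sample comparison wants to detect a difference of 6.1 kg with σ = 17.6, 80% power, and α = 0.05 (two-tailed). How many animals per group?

n per group = 2(z_α/2 + z_β)²σ²/d² = 2×(1.96 + 0.84)²×17.6²/6.1² = 130.5 → n = 131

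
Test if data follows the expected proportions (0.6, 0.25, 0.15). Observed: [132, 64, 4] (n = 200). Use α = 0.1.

Expected: [120.0, 50.0, 30.0]. χ² = 27.653. df = 2, critical = 4.605. Reject H₀.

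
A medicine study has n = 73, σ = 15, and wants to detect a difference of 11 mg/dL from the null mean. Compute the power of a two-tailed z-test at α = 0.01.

SE = σ/√n = 15/√73 = 1.756. Non-centrality λ = d/SE = 11/1.756 = 6.266. Power ≈ Φ(λ - z_{α/2}) = Φ(6.266 - 2.576) = Φ(3.69) = 1.0.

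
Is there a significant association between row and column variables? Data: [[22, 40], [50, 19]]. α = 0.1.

χ² = 18.041. df = 1, critical = 2.706. Reject H₀. Variables are dependent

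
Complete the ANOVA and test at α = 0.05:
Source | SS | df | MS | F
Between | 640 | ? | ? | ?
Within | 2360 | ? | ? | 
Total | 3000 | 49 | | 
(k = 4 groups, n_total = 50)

df_between = 3, df_within = 46. MS_between = 213.33, MS_within = 51.3. F = 4.158, F_crit ≈ 2.807. Reject H₀.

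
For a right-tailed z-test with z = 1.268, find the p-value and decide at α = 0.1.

p = P(Z > 1.268) = 1 - Φ(1.268) ≈ 0.1024. Since p ≥ 0.1, fail to reject H₀ (not significant) at α = 0.1.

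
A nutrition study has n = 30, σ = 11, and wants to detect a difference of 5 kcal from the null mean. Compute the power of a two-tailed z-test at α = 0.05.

SE = σ/√n = 11/√30 = 2.008. Non-centrality λ = d/SE = 5/2.008 = 2.49. Power ≈ Φ(λ - z_{α/2}) = Φ(2.49 - 1.96) = Φ(0.53) = 0.702.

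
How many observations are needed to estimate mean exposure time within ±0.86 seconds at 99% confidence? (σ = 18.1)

n = (z*σ/E)² = (2.576×18.1/0.86)² = 2939.4 → n = 2940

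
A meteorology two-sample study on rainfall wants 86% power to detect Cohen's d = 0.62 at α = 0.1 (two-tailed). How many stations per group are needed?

z_{α/2} = 1.645, z_β = Φ⁻¹(0.86) = 1.08. For medium effect (d = 0.62): n per group = 2(z_{α/2} + z_β)²/d² = 2(1.645 + 1.08)²/0.62² = 38.6 → 39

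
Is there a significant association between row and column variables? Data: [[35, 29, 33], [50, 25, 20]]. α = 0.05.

χ² = 6.112. df = 2, critical = 5.991. Reject H₀. Variables are dependent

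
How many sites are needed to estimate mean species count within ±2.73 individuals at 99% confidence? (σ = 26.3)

n = (z*σ/E)² = (2.576×26.3/2.73)² = 615.9 → n = 616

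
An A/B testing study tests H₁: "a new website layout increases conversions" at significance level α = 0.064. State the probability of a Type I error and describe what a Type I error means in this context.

P(Type I error) = α = 0.064. A Type I error is rejecting H₀ when H₀ is actually true (false positive) — here, concluding that a new website layout increases conversions when in fact this is not the case. Consequence: rolling out a layout that doesn't actually help — wasted engineering effort.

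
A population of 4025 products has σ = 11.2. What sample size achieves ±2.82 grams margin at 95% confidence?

Without FPC: n₀ = (1.96×11.2/2.82)² = 60.597. With FPC: n = n₀N/(n₀+N-1) = 59.7 → n = 60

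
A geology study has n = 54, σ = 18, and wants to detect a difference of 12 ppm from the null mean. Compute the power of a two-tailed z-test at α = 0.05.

SE = σ/√n = 18/√54 = 2.449. Non-centrality λ = d/SE = 12/2.449 = 4.899. Power ≈ Φ(λ - z_{α/2}) = Φ(4.899 - 1.96) = Φ(2.939) = 0.998.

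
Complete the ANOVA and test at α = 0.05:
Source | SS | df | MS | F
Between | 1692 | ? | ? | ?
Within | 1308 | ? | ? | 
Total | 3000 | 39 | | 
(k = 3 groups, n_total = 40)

df_between = 2, df_within = 37. MS_between = 846.0, MS_within = 35.35. F = 23.931, F_crit ≈ 3.252. Reject H₀.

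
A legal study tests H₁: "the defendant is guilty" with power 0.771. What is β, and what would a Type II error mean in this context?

β = 1 - power = 1 - 0.771 = 0.229. A Type II error is failing to reject H₀ when H₀ is false (false negative) — here, failing to conclude that the defendant is guilty when in fact it is true. Consequence: acquitting a guilty person.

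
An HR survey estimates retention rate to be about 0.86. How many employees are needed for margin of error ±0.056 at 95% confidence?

n = z²p(1-p)/E² = 1.96²×0.86×0.14/0.056² = 147.5 → n = 148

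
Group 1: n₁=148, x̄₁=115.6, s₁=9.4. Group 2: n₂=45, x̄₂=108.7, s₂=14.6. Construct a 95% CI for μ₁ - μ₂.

Difference = 6.9. SE = √(9.4²/148 + 14.6²/45) = 2.31. CI = (2.37, 11.43)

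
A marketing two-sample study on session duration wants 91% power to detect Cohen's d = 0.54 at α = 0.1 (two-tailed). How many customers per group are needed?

z_{α/2} = 1.645, z_β = Φ⁻¹(0.91) = 1.341. For medium effect (d = 0.54): n per group = 2(z_{α/2} + z_β)²/d² = 2(1.645 + 1.341)²/0.54² = 61.2 → 62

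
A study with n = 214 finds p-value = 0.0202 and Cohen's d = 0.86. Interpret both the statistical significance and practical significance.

Statistically significant (p = 0.0202 < 0.05). Cohen's d = 0.86 indicates a large effect size. Both statistical and practical significance should be considered.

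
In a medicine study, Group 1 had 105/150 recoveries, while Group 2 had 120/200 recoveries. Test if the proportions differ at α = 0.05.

p̂₁ = 0.7, p̂₂ = 0.6, pooled p̂ = 0.643. z = 1.932. Critical: ±1.96. Fail to reject H₀.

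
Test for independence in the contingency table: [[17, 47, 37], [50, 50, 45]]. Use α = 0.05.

χ² = 9.563. df = 2, critical = 5.991. Reject H₀. Variables are dependent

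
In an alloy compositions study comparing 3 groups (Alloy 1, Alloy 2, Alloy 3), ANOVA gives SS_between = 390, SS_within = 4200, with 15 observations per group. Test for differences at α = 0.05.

df_between = 2, df_within = 42. F = MS_between/MS_within = 195.0/100.0 = 1.95. F_crit ≈ 3.22. Fail to reject H₀.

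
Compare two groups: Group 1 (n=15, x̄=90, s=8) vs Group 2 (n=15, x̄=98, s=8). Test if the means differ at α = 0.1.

Pooled sp = 8.0. t = -2.739, df = 28. Critical t = ±1.701. Reject H₀.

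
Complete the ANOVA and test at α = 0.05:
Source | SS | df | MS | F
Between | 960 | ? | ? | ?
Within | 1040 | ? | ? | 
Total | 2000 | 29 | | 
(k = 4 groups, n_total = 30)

df_between = 3, df_within = 26. MS_between = 320.0, MS_within = 40.0. F = 8.0, F_crit ≈ 2.975. Reject H₀.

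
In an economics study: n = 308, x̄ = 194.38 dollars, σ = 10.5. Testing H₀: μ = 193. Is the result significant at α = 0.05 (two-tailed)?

z = (194.38 - 193)/(10.5/√308) = 2.307. Since |z| > 1.96, significant at α = 0.05.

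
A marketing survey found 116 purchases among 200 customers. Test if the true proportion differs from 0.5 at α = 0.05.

p̂ = 0.58, p₀ = 0.5. z = (p̂ - p₀)/√(p₀(1-p₀)/n) = 2.263. Critical: ±1.96. Reject H₀.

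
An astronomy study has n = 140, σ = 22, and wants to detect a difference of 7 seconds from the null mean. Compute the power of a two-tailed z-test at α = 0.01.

SE = σ/√n = 22/√140 = 1.859. Non-centrality λ = d/SE = 7/1.859 = 3.765. Power ≈ Φ(λ - z_{α/2}) = Φ(3.765 - 2.576) = Φ(1.189) = 0.883.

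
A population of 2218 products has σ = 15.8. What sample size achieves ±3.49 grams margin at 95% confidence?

Without FPC: n₀ = (1.96×15.8/3.49)² = 78.736. With FPC: n = n₀N/(n₀+N-1) = 76.1 → n = 77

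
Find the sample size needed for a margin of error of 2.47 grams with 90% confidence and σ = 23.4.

n = (z*σ/E)² = (1.645×23.4/2.47)² = 242.9 → n = 243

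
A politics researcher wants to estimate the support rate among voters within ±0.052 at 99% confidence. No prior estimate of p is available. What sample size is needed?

Conservative approach: use p = 0.5 (maximizes p(1-p) = 0.25). n = z²(0.25)/E² = 2.576²×0.25/0.052² = 613.5 → n = 614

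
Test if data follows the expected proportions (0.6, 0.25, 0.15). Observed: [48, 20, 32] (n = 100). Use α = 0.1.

Expected: [60.0, 25.0, 15.0]. χ² = 22.667. df = 2, critical = 4.605. Reject H₀.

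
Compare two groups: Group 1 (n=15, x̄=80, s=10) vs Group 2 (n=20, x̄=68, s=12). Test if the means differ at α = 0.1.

Pooled sp = 11.2. t = 3.138, df = 33. Critical t = ±1.692. Reject H₀.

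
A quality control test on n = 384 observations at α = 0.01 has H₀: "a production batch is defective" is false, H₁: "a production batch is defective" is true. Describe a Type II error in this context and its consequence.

Type II error: failing to reject H₀ when it is false — concluding that a production batch is defective is not supported when in fact it is. Consequence: shipping a defective batch — faulty products reach customers.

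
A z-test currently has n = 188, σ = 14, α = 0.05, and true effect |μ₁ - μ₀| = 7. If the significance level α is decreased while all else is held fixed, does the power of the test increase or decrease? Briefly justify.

Power decreases: a smaller α raises the critical value, so less of the H₁ sampling distribution falls in the rejection region.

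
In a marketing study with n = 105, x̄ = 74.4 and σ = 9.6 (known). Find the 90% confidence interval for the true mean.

CI = x̄ ± z*(σ/√n) = 74.4 ± 1.645(9.6/√105) = 74.4 ± 1.54 = (72.86, 75.94)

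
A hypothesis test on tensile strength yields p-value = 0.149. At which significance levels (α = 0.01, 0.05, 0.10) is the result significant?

p = 0.149. Not significant at any of the given levels.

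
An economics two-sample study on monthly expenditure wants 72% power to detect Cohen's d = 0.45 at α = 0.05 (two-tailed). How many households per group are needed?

z_{α/2} = 1.96, z_β = Φ⁻¹(0.72) = 0.583. For small effect (d = 0.45): n per group = 2(z_{α/2} + z_β)²/d² = 2(1.96 + 0.583)²/0.45² = 63.9 → 64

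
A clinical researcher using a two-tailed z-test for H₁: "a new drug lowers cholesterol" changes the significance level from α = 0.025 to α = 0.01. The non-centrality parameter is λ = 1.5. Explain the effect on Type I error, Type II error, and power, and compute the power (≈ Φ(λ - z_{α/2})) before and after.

Decreasing α from 0.025 to 0.01:
• Type I error rate decreases (α is the Type I rate by definition).
• Critical value moves from z_{α/2} = 2.241 to 2.576, so power = Φ(λ - z_{α/2}) goes from Φ(1.5 - 2.241) = 0.229 to Φ(1.5 - 2.576) = 0.141.
• Type II error rate β = 1 - power therefore increases (0.771 → 0.859).
Appropriate when false positives are costly — here, approving an ineffective drug — patients take a useless medication and may skip effective alternatives.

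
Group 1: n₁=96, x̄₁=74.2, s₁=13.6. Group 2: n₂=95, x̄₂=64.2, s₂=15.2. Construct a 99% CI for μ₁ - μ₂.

Difference = 10.0. SE = √(13.6²/96 + 15.2²/95) = 2.088. CI = (4.62, 15.38)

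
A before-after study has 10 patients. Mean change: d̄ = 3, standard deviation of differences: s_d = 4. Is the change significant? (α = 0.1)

t = d̄/(s_d/√n) = 3/(4/√10) = 2.372. df = 9, critical t = ±1.833. Reject H₀.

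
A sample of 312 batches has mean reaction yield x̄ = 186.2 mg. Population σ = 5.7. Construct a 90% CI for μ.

CI = x̄ ± z*(σ/√n) = 186.2 ± 1.645(5.7/√312) = 186.2 ± 0.53 = (185.67, 186.73)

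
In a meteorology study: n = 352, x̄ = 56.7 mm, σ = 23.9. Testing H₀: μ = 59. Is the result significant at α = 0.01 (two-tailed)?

z = (56.7 - 59)/(23.9/√352) = -1.806. Since |z| ≤ 2.576, not significant at α = 0.01.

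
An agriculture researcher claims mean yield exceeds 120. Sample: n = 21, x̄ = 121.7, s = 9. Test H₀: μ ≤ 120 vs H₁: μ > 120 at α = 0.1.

t = (121.7 - 120)/(9/√21) = 0.866, df = 20. Critical t = 1.325. Fail to reject H₀.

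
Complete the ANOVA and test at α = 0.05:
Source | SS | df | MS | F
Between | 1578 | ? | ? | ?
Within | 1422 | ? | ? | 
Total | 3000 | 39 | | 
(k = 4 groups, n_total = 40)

df_between = 3, df_within = 36. MS_between = 526.0, MS_within = 39.5. F = 13.316, F_crit ≈ 2.866. Reject H₀.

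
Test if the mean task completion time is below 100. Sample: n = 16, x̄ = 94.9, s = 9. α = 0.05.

t = (94.9 - 100)/(9/√16) = -2.267, df = 15. Critical t = -1.753. Reject H₀.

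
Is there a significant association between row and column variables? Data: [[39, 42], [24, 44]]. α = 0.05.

χ² = 2.503. df = 1, critical = 3.841. Fail to reject H₀. No evidence of dependence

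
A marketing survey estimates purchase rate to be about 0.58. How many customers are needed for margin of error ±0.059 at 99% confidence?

n = z²p(1-p)/E² = 2.576²×0.58×0.42/0.059² = 464.4 → n = 465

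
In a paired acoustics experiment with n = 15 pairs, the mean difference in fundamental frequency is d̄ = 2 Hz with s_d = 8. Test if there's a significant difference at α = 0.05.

t = d̄/(s_d/√n) = 2/(8/√15) = 0.968. df = 14, critical t = ±2.145. Fail to reject H₀.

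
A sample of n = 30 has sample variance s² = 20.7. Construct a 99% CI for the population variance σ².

df = 29. χ²_{0.005} = 52.336, χ²_{0.995} = 13.121. CI for σ² = ((n-1)s²/χ²_{α/2}, (n-1)s²/χ²_{1-α/2}) = (29·20.7/52.336, 29·20.7/13.121) = (11.47, 45.75)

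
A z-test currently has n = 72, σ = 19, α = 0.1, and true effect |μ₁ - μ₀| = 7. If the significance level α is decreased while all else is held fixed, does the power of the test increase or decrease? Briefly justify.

Power decreases: a smaller α raises the critical value, so less of the H₁ sampling distribution falls in the rejection region.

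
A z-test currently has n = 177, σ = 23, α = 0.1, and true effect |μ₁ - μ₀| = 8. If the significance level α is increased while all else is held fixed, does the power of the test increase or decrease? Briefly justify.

Power increases: a larger α lowers the critical value, so more of the H₁ sampling distribution falls in the rejection region.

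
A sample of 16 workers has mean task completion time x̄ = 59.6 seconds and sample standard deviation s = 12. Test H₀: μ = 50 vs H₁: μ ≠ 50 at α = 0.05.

t = (x̄ - μ₀)/(s/√n) = (59.6 - 50)/(12/√16) = 3.2. df = 15, critical t = ±2.131. Reject H₀.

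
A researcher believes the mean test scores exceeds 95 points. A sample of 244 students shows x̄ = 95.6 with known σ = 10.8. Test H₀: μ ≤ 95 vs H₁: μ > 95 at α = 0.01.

z = 0.868. Critical value: 2.33. Fail to reject H₀.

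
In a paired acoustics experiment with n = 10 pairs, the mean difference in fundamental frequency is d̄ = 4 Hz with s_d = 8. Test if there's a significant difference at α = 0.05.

t = d̄/(s_d/√n) = 4/(8/√10) = 1.581. df = 9, critical t = ±2.262. Fail to reject H₀.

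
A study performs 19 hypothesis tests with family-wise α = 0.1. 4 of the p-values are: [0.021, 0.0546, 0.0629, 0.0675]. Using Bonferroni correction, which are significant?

Bonferroni α = 0.1/19 = 0.00526. None of the given p-values are significant.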